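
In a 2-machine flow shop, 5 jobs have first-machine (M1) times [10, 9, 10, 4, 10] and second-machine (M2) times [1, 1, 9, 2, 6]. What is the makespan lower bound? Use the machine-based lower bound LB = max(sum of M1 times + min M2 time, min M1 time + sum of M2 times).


LB1 = sum(M1 times) + min(M2 times) = 43 + 1 = 44
LB2 = min(M1 times) + sum(M2 times) = 4 + 19 = 23
Lower bound = max(LB1, LB2) = max(44, 23) = 44

44


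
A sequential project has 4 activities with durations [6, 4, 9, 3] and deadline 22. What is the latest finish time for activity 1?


LF(activity 1) = deadline - sum of successor durations
Successors: activities 2 through 4 with durations [4, 9, 3]
Sum of successor durations = 16
LF = 22 - 16 = 6

6


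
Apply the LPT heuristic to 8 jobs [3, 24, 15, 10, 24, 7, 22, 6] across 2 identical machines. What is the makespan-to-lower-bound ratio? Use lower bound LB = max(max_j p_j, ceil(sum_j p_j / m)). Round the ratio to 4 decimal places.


LPT order: [24, 24, 22, 15, 10, 7, 6, 3]
Machine loads after assignment: [56, 55]
LPT makespan = 56
Lower bound = max(max_job, ceil(total/2)) = max(24, 56) = 56
Ratio = 56 / 56 = 1.0

1.0


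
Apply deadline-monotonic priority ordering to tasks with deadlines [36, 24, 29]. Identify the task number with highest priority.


Sort tasks by relative deadline (ascending):
  Task 2: deadline = 24
  Task 3: deadline = 29
  Task 1: deadline = 36
Priority order (highest first): [2, 3, 1]
Highest priority task = 2

2


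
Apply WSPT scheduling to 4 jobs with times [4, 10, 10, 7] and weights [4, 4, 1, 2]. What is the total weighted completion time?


Compute p/w ratios and sort ascending (WSPT): [(4, 4), (10, 4), (7, 2), (10, 1)]
Compute weighted completion times:
  Job (p=4,w=4): C=4, w*C=4*4=16
  Job (p=10,w=4): C=14, w*C=4*14=56
  Job (p=7,w=2): C=21, w*C=2*21=42
  Job (p=10,w=1): C=31, w*C=1*31=31
Total weighted completion time = 145

145


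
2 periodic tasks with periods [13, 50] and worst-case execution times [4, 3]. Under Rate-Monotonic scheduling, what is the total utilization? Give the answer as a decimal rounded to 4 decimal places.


Compute individual utilizations (exact fractions):
  Task 1: C/T = 4/13 (approx. 0.3077)
  Task 2: C/T = 3/50 (approx. 0.06)
Total utilization U = 4/13 + 3/50 = 239/650
Rounded to 4 decimal places: U = 0.3677
RM (Liu & Layland) bound for 2 tasks = 0.828427; compare with U = 239/650 (approx. 0.367692)
U <= bound, so schedulable by RM sufficient condition.

0.3677


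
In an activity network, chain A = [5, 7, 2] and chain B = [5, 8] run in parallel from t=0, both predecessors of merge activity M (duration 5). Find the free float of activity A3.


ES(A3) = sum of predecessors on chain A = 12
EF(A3) = ES + duration = 12 + 2 = 14
Successor of A3 is M. ES(M) = max(sum(A), sum(B)) = max(14, 13) = 14
Free float = ES(successor) - EF(current) = 14 - 14 = 0

0


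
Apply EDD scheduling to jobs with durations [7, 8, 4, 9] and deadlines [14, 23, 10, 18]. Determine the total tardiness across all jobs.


Sort by due date (EDD order): [(4, 10), (7, 14), (9, 18), (8, 23)]
Compute completion times and tardiness:
  Job 1: p=4, d=10, C=4, tardiness=max(0,4-10)=0
  Job 2: p=7, d=14, C=11, tardiness=max(0,11-14)=0
  Job 3: p=9, d=18, C=20, tardiness=max(0,20-18)=2
  Job 4: p=8, d=23, C=28, tardiness=max(0,28-23)=5
Total tardiness = 7

7


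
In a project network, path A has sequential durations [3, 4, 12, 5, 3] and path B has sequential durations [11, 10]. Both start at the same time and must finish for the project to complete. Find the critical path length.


Path A total = 3 + 4 + 12 + 5 + 3 = 27
Path B total = 11 + 10 = 21
Critical path = longest path = max(27, 21) = 27

27


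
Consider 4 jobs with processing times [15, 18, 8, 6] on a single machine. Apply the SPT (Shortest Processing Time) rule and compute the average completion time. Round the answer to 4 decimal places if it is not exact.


Sort jobs by processing time (SPT order): [6, 8, 15, 18]
Compute completion times sequentially:
  Job 1: processing = 6, completes at 6
  Job 2: processing = 8, completes at 14
  Job 3: processing = 15, completes at 29
  Job 4: processing = 18, completes at 47
Sum of completion times = 96
Average completion time = 96/4 = 24.0

24.0


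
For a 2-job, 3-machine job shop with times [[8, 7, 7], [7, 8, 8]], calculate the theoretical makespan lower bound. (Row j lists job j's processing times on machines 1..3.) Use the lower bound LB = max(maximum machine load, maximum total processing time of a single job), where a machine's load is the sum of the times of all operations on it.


Machine loads:
  Machine 1: 8 + 7 = 15
  Machine 2: 7 + 8 = 15
  Machine 3: 7 + 8 = 15
Max machine load = 15
Job totals:
  Job 1: 22
  Job 2: 23
Max job total = 23
Lower bound = max(15, 23) = 23

23


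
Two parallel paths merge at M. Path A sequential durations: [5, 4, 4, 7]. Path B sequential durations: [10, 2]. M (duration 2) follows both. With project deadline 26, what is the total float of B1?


Forward pass: ES(B1) = sum of predecessors on chain B = 0
EF = ES + duration = 0 + 10 = 10
Backward pass: LF(M) = deadline = 26; LS(M) = 26 - 2 = 24
LF(B1) = LS(M) - sum(successors on chain B) = 24 - 2 = 22
LS = LF - duration = 22 - 10 = 12
Total float = LS - ES = 12 - 0 = 12

12


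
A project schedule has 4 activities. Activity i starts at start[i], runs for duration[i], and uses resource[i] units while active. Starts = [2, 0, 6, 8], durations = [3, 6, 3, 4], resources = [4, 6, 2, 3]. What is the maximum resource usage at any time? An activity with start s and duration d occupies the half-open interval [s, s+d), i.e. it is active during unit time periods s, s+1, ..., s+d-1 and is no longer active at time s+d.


Each activity i is active on [start_i, start_i + duration_i).
Compute total resource usage per time slot:
  t=0: active resources = [6], total = 6
  t=1: active resources = [6], total = 6
  t=2: active resources = [4, 6], total = 10
  t=3: active resources = [4, 6], total = 10
  t=4: active resources = [4, 6], total = 10
  t=5: active resources = [6], total = 6
  t=6: active resources = [2], total = 2
  t=7: active resources = [2], total = 2
  t=8: active resources = [2, 3], total = 5
  t=9: active resources = [3], total = 3
  t=10: active resources = [3], total = 3
  t=11: active resources = [3], total = 3
Peak resource demand = 10

10


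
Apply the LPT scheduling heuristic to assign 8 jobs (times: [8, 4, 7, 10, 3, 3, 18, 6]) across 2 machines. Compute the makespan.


Sort jobs in decreasing order (LPT): [18, 10, 8, 7, 6, 4, 3, 3]
Assign each job to the least loaded machine:
  Machine 1: jobs [18, 7, 3, 3], load = 31
  Machine 2: jobs [10, 8, 6, 4], load = 28
Makespan = max load = 31

31


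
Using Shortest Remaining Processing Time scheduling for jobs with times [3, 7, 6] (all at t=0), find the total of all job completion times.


Since all jobs arrive at t=0, SRPT equals SPT ordering.
SPT order: [3, 6, 7]
Completion times:
  Job 1: p=3, C=3
  Job 2: p=6, C=9
  Job 3: p=7, C=16
Total completion time = 3 + 9 + 16 = 28

28


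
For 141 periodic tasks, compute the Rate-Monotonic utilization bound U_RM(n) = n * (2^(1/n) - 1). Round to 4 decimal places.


Compute 2^(1/141) = 1.0049280405
Subtract 1: 1.0049280405 - 1 = 0.0049280405
Multiply by n: 141 * 0.0049280405 = 0.6948537105
Round to 4 dp: 0.6949

0.6949


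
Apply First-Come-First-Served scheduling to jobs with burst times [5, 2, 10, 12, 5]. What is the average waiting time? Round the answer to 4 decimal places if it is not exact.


FCFS order (as given): [5, 2, 10, 12, 5]
Waiting times:
  Job 1: wait = 0
  Job 2: wait = 5
  Job 3: wait = 7
  Job 4: wait = 17
  Job 5: wait = 29
Sum of waiting times = 58
Average waiting time = 58/5 = 11.6

11.6


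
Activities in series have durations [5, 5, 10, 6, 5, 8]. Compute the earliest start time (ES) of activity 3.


Activity 3 starts after activities 1 through 2 complete.
Predecessor durations: [5, 5]
ES = 5 + 5 = 10

10


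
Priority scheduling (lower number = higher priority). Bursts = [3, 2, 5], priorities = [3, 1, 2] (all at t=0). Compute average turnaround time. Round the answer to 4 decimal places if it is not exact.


Sort by priority (ascending = highest first):
Order: [(1, 2), (2, 5), (3, 3)]
Completion times:
  Priority 1, burst=2, C=2
  Priority 2, burst=5, C=7
  Priority 3, burst=3, C=10
Average turnaround = 19/3 = 6.3333

6.3333


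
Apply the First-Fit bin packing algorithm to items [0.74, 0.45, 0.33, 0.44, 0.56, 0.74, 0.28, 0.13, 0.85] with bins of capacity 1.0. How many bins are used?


Place items sequentially using First-Fit:
  Item 0.74 -> new Bin 1
  Item 0.45 -> new Bin 2
  Item 0.33 -> Bin 2 (now 0.78)
  Item 0.44 -> new Bin 3
  Item 0.56 -> Bin 3 (now 1.0)
  Item 0.74 -> new Bin 4
  Item 0.28 -> new Bin 5
  Item 0.13 -> Bin 1 (now 0.87)
  Item 0.85 -> new Bin 6
Total bins used = 6

6


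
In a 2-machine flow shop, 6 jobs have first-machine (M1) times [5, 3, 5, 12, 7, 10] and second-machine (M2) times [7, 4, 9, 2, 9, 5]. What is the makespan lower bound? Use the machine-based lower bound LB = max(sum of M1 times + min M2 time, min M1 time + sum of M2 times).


LB1 = sum(M1 times) + min(M2 times) = 42 + 2 = 44
LB2 = min(M1 times) + sum(M2 times) = 3 + 36 = 39
Lower bound = max(LB1, LB2) = max(44, 39) = 44

44


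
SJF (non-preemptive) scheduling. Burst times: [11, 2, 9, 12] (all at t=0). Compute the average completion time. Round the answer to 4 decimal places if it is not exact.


SJF order (ascending): [2, 9, 11, 12]
Completion times:
  Job 1: burst=2, C=2
  Job 2: burst=9, C=11
  Job 3: burst=11, C=22
  Job 4: burst=12, C=34
Average completion = 69/4 = 17.25

17.25


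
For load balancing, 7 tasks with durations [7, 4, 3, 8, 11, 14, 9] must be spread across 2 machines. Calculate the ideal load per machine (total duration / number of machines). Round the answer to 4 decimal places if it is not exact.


Total processing time = 7 + 4 + 3 + 8 + 11 + 14 + 9 = 56
Number of machines = 2
Ideal balanced load = 56 / 2 = 28.0

28.0


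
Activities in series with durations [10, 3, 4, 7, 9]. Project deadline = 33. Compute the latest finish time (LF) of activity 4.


LF(activity 4) = deadline - sum of successor durations
Successors: activities 5 through 5 with durations [9]
Sum of successor durations = 9
LF = 33 - 9 = 24

24


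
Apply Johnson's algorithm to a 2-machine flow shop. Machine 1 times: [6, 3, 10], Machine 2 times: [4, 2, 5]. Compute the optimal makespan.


Apply Johnson's rule:
  Group 1 (a <= b): []
  Group 2 (a > b): [(3, 10, 5), (1, 6, 4), (2, 3, 2)]
Optimal job order: [3, 1, 2]
Schedule:
  Job 3: M1 done at 10, M2 done at 15
  Job 1: M1 done at 16, M2 done at 20
  Job 2: M1 done at 19, M2 done at 22
Makespan = 22

22


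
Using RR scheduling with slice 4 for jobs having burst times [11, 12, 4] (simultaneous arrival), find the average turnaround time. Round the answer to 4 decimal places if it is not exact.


Time quantum = 4
Execution trace:
  J1 runs 4 units, time = 4
  J2 runs 4 units, time = 8
  J3 runs 4 units, time = 12
  J1 runs 4 units, time = 16
  J2 runs 4 units, time = 20
  J1 runs 3 units, time = 23
  J2 runs 4 units, time = 27
Finish times: [23, 27, 12]
Average turnaround = 62/3 = 20.6667

20.6667


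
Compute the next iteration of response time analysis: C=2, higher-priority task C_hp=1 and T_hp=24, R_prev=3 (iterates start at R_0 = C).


R_next = C + ceil(R_prev / T_hp) * C_hp
ceil(3 / 24) = ceil(0.125) = 1
Interference = 1 * 1 = 1
R_next = 2 + 1 = 3
R_next = R_prev, so the iteration has converged (response time = 3).

3


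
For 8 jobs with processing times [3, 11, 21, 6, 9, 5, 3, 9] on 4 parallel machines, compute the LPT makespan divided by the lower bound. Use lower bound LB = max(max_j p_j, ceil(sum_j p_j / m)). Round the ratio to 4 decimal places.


LPT order: [21, 11, 9, 9, 6, 5, 3, 3]
Machine loads after assignment: [21, 17, 15, 14]
LPT makespan = 21
Lower bound = max(max_job, ceil(total/4)) = max(21, 17) = 21
Ratio = 21 / 21 = 1.0

1.0


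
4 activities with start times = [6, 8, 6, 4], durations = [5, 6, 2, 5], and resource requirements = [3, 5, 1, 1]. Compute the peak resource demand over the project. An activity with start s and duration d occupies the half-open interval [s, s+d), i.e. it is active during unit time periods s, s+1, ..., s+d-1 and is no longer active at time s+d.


Each activity i is active on [start_i, start_i + duration_i).
Compute total resource usage per time slot:
  t=0: active resources = [], total = 0
  t=1: active resources = [], total = 0
  t=2: active resources = [], total = 0
  t=3: active resources = [], total = 0
  t=4: active resources = [1], total = 1
  t=5: active resources = [1], total = 1
  t=6: active resources = [3, 1, 1], total = 5
  t=7: active resources = [3, 1, 1], total = 5
  t=8: active resources = [3, 5, 1], total = 9
  t=9: active resources = [3, 5], total = 8
  t=10: active resources = [3, 5], total = 8
  t=11: active resources = [5], total = 5
  t=12: active resources = [5], total = 5
  t=13: active resources = [5], total = 5
Peak resource demand = 9

9


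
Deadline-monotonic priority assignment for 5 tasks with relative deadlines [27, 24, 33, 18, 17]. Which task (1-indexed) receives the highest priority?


Sort tasks by relative deadline (ascending):
  Task 5: deadline = 17
  Task 4: deadline = 18
  Task 2: deadline = 24
  Task 1: deadline = 27
  Task 3: deadline = 33
Priority order (highest first): [5, 4, 2, 1, 3]
Highest priority task = 5

5


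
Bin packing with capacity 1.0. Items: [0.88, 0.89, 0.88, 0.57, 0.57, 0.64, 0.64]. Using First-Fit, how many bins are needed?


Place items sequentially using First-Fit:
  Item 0.88 -> new Bin 1
  Item 0.89 -> new Bin 2
  Item 0.88 -> new Bin 3
  Item 0.57 -> new Bin 4
  Item 0.57 -> new Bin 5
  Item 0.64 -> new Bin 6
  Item 0.64 -> new Bin 7
Total bins used = 7

7


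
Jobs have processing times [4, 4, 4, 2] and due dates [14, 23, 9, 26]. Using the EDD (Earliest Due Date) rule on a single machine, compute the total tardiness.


Sort by due date (EDD order): [(4, 9), (4, 14), (4, 23), (2, 26)]
Compute completion times and tardiness:
  Job 1: p=4, d=9, C=4, tardiness=max(0,4-9)=0
  Job 2: p=4, d=14, C=8, tardiness=max(0,8-14)=0
  Job 3: p=4, d=23, C=12, tardiness=max(0,12-23)=0
  Job 4: p=2, d=26, C=14, tardiness=max(0,14-26)=0
Total tardiness = 0

0


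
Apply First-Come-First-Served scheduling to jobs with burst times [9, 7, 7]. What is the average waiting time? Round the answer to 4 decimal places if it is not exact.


FCFS order (as given): [9, 7, 7]
Waiting times:
  Job 1: wait = 0
  Job 2: wait = 9
  Job 3: wait = 16
Sum of waiting times = 25
Average waiting time = 25/3 = 8.3333

8.3333


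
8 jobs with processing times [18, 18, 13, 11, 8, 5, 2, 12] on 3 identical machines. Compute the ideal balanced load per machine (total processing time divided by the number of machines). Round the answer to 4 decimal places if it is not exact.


Total processing time = 18 + 18 + 13 + 11 + 8 + 5 + 2 + 12 = 87
Number of machines = 3
Ideal balanced load = 87 / 3 = 29.0

29.0


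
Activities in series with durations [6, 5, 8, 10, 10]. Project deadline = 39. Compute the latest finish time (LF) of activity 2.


LF(activity 2) = deadline - sum of successor durations
Successors: activities 3 through 5 with durations [8, 10, 10]
Sum of successor durations = 28
LF = 39 - 28 = 11

11


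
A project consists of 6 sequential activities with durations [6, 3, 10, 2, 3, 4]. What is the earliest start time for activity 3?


Activity 3 starts after activities 1 through 2 complete.
Predecessor durations: [6, 3]
ES = 6 + 3 = 9

9


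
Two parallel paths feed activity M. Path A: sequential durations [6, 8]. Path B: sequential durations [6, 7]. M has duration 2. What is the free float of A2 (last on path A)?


ES(A2) = sum of predecessors on chain A = 6
EF(A2) = ES + duration = 6 + 8 = 14
Successor of A2 is M. ES(M) = max(sum(A), sum(B)) = max(14, 13) = 14
Free float = ES(successor) - EF(current) = 14 - 14 = 0

0


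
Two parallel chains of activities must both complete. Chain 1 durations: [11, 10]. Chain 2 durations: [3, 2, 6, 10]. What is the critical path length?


Path A total = 11 + 10 = 21
Path B total = 3 + 2 + 6 + 10 = 21
Critical path = longest path = max(21, 21) = 21

21


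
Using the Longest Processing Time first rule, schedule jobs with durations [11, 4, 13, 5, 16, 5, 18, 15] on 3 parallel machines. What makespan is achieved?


Sort jobs in decreasing order (LPT): [18, 16, 15, 13, 11, 5, 5, 4]
Assign each job to the least loaded machine:
  Machine 1: jobs [18, 5, 5], load = 28
  Machine 2: jobs [16, 11, 4], load = 31
  Machine 3: jobs [15, 13], load = 28
Makespan = max load = 31

31


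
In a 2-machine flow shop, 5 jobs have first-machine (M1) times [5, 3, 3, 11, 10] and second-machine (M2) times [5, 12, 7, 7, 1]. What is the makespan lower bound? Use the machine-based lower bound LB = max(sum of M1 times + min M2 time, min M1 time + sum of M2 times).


LB1 = sum(M1 times) + min(M2 times) = 32 + 1 = 33
LB2 = min(M1 times) + sum(M2 times) = 3 + 32 = 35
Lower bound = max(LB1, LB2) = max(33, 35) = 35

35


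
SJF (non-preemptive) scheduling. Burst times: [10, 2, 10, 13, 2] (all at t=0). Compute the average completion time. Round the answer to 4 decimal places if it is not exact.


SJF order (ascending): [2, 2, 10, 10, 13]
Completion times:
  Job 1: burst=2, C=2
  Job 2: burst=2, C=4
  Job 3: burst=10, C=14
  Job 4: burst=10, C=24
  Job 5: burst=13, C=37
Average completion = 81/5 = 16.2

16.2


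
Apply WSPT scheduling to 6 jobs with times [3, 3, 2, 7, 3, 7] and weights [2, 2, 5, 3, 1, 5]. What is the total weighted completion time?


Compute p/w ratios and sort ascending (WSPT): [(2, 5), (7, 5), (3, 2), (3, 2), (7, 3), (3, 1)]
Compute weighted completion times:
  Job (p=2,w=5): C=2, w*C=5*2=10
  Job (p=7,w=5): C=9, w*C=5*9=45
  Job (p=3,w=2): C=12, w*C=2*12=24
  Job (p=3,w=2): C=15, w*C=2*15=30
  Job (p=7,w=3): C=22, w*C=3*22=66
  Job (p=3,w=1): C=25, w*C=1*25=25
Total weighted completion time = 200

200


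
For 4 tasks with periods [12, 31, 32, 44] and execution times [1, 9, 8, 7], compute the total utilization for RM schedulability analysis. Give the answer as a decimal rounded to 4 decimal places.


Compute individual utilizations (exact fractions):
  Task 1: C/T = 1/12 (approx. 0.0833)
  Task 2: C/T = 9/31 (approx. 0.2903)
  Task 3: C/T = 8/32 = 1/4 (approx. 0.25)
  Task 4: C/T = 7/44 (approx. 0.1591)
Total utilization U = 1/12 + 9/31 + 1/4 + 7/44 = 3203/4092
Rounded to 4 decimal places: U = 0.7827
RM (Liu & Layland) bound for 4 tasks = 0.756828; compare with U = 3203/4092 (approx. 0.782747)
bound < U <= 1, so the RM sufficient condition is not met (inconclusive; an exact test such as response-time analysis is needed).

0.7827


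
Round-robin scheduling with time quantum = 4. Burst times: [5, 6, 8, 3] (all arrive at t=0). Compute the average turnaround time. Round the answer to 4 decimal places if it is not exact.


Time quantum = 4
Execution trace:
  J1 runs 4 units, time = 4
  J2 runs 4 units, time = 8
  J3 runs 4 units, time = 12
  J4 runs 3 units, time = 15
  J1 runs 1 units, time = 16
  J2 runs 2 units, time = 18
  J3 runs 4 units, time = 22
Finish times: [16, 18, 22, 15]
Average turnaround = 71/4 = 17.75

17.75


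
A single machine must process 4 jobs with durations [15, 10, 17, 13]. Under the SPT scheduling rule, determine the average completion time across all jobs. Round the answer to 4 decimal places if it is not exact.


Sort jobs by processing time (SPT order): [10, 13, 15, 17]
Compute completion times sequentially:
  Job 1: processing = 10, completes at 10
  Job 2: processing = 13, completes at 23
  Job 3: processing = 15, completes at 38
  Job 4: processing = 17, completes at 55
Sum of completion times = 126
Average completion time = 126/4 = 31.5

31.5


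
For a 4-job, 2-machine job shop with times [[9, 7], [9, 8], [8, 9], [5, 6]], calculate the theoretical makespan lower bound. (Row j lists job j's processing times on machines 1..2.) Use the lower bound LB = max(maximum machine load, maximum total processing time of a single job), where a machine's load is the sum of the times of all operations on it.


Machine loads:
  Machine 1: 9 + 9 + 8 + 5 = 31
  Machine 2: 7 + 8 + 9 + 6 = 30
Max machine load = 31
Job totals:
  Job 1: 16
  Job 2: 17
  Job 3: 17
  Job 4: 11
Max job total = 17
Lower bound = max(31, 17) = 31

31


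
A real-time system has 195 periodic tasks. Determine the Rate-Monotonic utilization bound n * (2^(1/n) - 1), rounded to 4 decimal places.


Compute 2^(1/195) = 1.0035609260
Subtract 1: 1.0035609260 - 1 = 0.0035609260
Multiply by n: 195 * 0.0035609260 = 0.6943805700
Round to 4 dp: 0.6944

0.6944


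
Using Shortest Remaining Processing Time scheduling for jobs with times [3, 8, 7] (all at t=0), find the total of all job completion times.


Since all jobs arrive at t=0, SRPT equals SPT ordering.
SPT order: [3, 7, 8]
Completion times:
  Job 1: p=3, C=3
  Job 2: p=7, C=10
  Job 3: p=8, C=18
Total completion time = 3 + 10 + 18 = 31

31


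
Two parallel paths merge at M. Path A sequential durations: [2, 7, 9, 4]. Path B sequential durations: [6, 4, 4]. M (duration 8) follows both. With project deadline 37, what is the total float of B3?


Forward pass: ES(B3) = sum of predecessors on chain B = 10
EF = ES + duration = 10 + 4 = 14
Backward pass: LF(M) = deadline = 37; LS(M) = 37 - 8 = 29
LF(B3) = LS(M) - sum(successors on chain B) = 29 - 0 = 29
LS = LF - duration = 29 - 4 = 25
Total float = LS - ES = 25 - 10 = 15

15


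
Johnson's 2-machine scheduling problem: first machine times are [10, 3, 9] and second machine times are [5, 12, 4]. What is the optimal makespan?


Apply Johnson's rule:
  Group 1 (a <= b): [(2, 3, 12)]
  Group 2 (a > b): [(1, 10, 5), (3, 9, 4)]
Optimal job order: [2, 1, 3]
Schedule:
  Job 2: M1 done at 3, M2 done at 15
  Job 1: M1 done at 13, M2 done at 20
  Job 3: M1 done at 22, M2 done at 26
Makespan = 26

26


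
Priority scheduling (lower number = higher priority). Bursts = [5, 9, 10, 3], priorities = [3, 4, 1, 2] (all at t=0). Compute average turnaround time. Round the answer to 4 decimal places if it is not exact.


Sort by priority (ascending = highest first):
Order: [(1, 10), (2, 3), (3, 5), (4, 9)]
Completion times:
  Priority 1, burst=10, C=10
  Priority 2, burst=3, C=13
  Priority 3, burst=5, C=18
  Priority 4, burst=9, C=27
Average turnaround = 68/4 = 17.0

17.0


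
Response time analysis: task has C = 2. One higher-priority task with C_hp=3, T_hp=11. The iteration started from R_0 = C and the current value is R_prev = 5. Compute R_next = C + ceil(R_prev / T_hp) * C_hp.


R_next = C + ceil(R_prev / T_hp) * C_hp
ceil(5 / 11) = ceil(0.4545) = 1
Interference = 1 * 3 = 3
R_next = 2 + 3 = 5
R_next = R_prev, so the iteration has converged (response time = 5).

5


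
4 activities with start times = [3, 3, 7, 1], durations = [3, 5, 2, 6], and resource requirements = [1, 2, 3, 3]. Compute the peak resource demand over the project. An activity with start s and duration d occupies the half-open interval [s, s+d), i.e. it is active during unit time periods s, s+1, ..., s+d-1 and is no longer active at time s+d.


Each activity i is active on [start_i, start_i + duration_i).
Compute total resource usage per time slot:
  t=0: active resources = [], total = 0
  t=1: active resources = [3], total = 3
  t=2: active resources = [3], total = 3
  t=3: active resources = [1, 2, 3], total = 6
  t=4: active resources = [1, 2, 3], total = 6
  t=5: active resources = [1, 2, 3], total = 6
  t=6: active resources = [2, 3], total = 5
  t=7: active resources = [2, 3], total = 5
  t=8: active resources = [3], total = 3
Peak resource demand = 6

6


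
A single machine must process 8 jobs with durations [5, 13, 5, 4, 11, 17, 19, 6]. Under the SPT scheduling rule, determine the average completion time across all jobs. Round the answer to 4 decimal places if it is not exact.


Sort jobs by processing time (SPT order): [4, 5, 5, 6, 11, 13, 17, 19]
Compute completion times sequentially:
  Job 1: processing = 4, completes at 4
  Job 2: processing = 5, completes at 9
  Job 3: processing = 5, completes at 14
  Job 4: processing = 6, completes at 20
  Job 5: processing = 11, completes at 31
  Job 6: processing = 13, completes at 44
  Job 7: processing = 17, completes at 61
  Job 8: processing = 19, completes at 80
Sum of completion times = 263
Average completion time = 263/8 = 32.875

32.875


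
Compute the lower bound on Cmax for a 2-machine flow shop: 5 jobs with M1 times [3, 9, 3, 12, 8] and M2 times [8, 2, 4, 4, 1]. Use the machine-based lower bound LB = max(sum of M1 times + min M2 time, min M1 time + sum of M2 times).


LB1 = sum(M1 times) + min(M2 times) = 35 + 1 = 36
LB2 = min(M1 times) + sum(M2 times) = 3 + 19 = 22
Lower bound = max(LB1, LB2) = max(36, 22) = 36

36


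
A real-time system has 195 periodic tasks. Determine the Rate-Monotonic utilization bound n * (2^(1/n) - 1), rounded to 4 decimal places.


Compute 2^(1/195) = 1.0035609260
Subtract 1: 1.0035609260 - 1 = 0.0035609260
Multiply by n: 195 * 0.0035609260 = 0.6943805700
Round to 4 dp: 0.6944

0.6944


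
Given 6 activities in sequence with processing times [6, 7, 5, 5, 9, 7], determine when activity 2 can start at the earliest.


Activity 2 starts after activities 1 through 1 complete.
Predecessor durations: [6]
ES = 6 = 6

6


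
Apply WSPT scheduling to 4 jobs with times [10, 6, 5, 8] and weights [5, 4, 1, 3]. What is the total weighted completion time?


Compute p/w ratios and sort ascending (WSPT): [(6, 4), (10, 5), (8, 3), (5, 1)]
Compute weighted completion times:
  Job (p=6,w=4): C=6, w*C=4*6=24
  Job (p=10,w=5): C=16, w*C=5*16=80
  Job (p=8,w=3): C=24, w*C=3*24=72
  Job (p=5,w=1): C=29, w*C=1*29=29
Total weighted completion time = 205

205


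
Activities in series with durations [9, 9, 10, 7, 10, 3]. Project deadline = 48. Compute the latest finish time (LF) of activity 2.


LF(activity 2) = deadline - sum of successor durations
Successors: activities 3 through 6 with durations [10, 7, 10, 3]
Sum of successor durations = 30
LF = 48 - 30 = 18

18


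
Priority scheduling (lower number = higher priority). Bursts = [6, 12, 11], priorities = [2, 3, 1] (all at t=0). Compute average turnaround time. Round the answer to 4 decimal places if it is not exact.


Sort by priority (ascending = highest first):
Order: [(1, 11), (2, 6), (3, 12)]
Completion times:
  Priority 1, burst=11, C=11
  Priority 2, burst=6, C=17
  Priority 3, burst=12, C=29
Average turnaround = 57/3 = 19.0

19.0


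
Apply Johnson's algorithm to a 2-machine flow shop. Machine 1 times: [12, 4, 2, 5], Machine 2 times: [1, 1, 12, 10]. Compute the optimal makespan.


Apply Johnson's rule:
  Group 1 (a <= b): [(3, 2, 12), (4, 5, 10)]
  Group 2 (a > b): [(1, 12, 1), (2, 4, 1)]
Optimal job order: [3, 4, 1, 2]
Schedule:
  Job 3: M1 done at 2, M2 done at 14
  Job 4: M1 done at 7, M2 done at 24
  Job 1: M1 done at 19, M2 done at 25
  Job 2: M1 done at 23, M2 done at 26
Makespan = 26

26


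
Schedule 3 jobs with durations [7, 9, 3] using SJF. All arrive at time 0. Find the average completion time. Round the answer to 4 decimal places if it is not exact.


SJF order (ascending): [3, 7, 9]
Completion times:
  Job 1: burst=3, C=3
  Job 2: burst=7, C=10
  Job 3: burst=9, C=19
Average completion = 32/3 = 10.6667

10.6667


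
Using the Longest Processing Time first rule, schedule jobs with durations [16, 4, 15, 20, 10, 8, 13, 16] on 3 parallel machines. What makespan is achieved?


Sort jobs in decreasing order (LPT): [20, 16, 16, 15, 13, 10, 8, 4]
Assign each job to the least loaded machine:
  Machine 1: jobs [20, 10, 4], load = 34
  Machine 2: jobs [16, 15], load = 31
  Machine 3: jobs [16, 13, 8], load = 37
Makespan = max load = 37

37


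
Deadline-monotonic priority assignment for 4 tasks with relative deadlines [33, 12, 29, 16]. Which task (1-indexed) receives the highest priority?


Sort tasks by relative deadline (ascending):
  Task 2: deadline = 12
  Task 4: deadline = 16
  Task 3: deadline = 29
  Task 1: deadline = 33
Priority order (highest first): [2, 4, 3, 1]
Highest priority task = 2

2


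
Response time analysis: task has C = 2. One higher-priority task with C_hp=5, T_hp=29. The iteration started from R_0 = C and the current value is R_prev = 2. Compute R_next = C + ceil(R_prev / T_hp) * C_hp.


R_next = C + ceil(R_prev / T_hp) * C_hp
ceil(2 / 29) = ceil(0.069) = 1
Interference = 1 * 5 = 5
R_next = 2 + 5 = 7

7


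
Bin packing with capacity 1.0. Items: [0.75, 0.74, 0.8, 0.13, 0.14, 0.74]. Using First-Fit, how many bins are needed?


Place items sequentially using First-Fit:
  Item 0.75 -> new Bin 1
  Item 0.74 -> new Bin 2
  Item 0.8 -> new Bin 3
  Item 0.13 -> Bin 1 (now 0.88)
  Item 0.14 -> Bin 2 (now 0.88)
  Item 0.74 -> new Bin 4
Total bins used = 4

4


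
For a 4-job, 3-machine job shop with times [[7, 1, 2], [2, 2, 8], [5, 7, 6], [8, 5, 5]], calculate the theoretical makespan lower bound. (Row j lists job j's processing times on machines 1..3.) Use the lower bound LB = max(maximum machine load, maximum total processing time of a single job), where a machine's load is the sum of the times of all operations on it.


Machine loads:
  Machine 1: 7 + 2 + 5 + 8 = 22
  Machine 2: 1 + 2 + 7 + 5 = 15
  Machine 3: 2 + 8 + 6 + 5 = 21
Max machine load = 22
Job totals:
  Job 1: 10
  Job 2: 12
  Job 3: 18
  Job 4: 18
Max job total = 18
Lower bound = max(22, 18) = 22

22


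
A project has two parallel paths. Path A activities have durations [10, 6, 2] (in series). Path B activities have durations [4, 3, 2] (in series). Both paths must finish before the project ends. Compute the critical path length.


Path A total = 10 + 6 + 2 = 18
Path B total = 4 + 3 + 2 = 9
Critical path = longest path = max(18, 9) = 18

18


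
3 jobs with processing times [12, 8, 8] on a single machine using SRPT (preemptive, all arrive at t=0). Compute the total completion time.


Since all jobs arrive at t=0, SRPT equals SPT ordering.
SPT order: [8, 8, 12]
Completion times:
  Job 1: p=8, C=8
  Job 2: p=8, C=16
  Job 3: p=12, C=28
Total completion time = 8 + 16 + 28 = 52

52


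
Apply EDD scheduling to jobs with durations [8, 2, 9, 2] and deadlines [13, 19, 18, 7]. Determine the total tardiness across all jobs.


Sort by due date (EDD order): [(2, 7), (8, 13), (9, 18), (2, 19)]
Compute completion times and tardiness:
  Job 1: p=2, d=7, C=2, tardiness=max(0,2-7)=0
  Job 2: p=8, d=13, C=10, tardiness=max(0,10-13)=0
  Job 3: p=9, d=18, C=19, tardiness=max(0,19-18)=1
  Job 4: p=2, d=19, C=21, tardiness=max(0,21-19)=2
Total tardiness = 3

3


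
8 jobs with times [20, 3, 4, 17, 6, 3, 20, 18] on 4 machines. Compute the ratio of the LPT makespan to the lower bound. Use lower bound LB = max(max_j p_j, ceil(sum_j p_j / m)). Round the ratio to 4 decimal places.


LPT order: [20, 20, 18, 17, 6, 4, 3, 3]
Machine loads after assignment: [23, 23, 22, 23]
LPT makespan = 23
Lower bound = max(max_job, ceil(total/4)) = max(20, 23) = 23
Ratio = 23 / 23 = 1.0

1.0


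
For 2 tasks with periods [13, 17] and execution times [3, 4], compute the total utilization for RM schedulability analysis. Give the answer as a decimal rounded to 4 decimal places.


Compute individual utilizations (exact fractions):
  Task 1: C/T = 3/13 (approx. 0.2308)
  Task 2: C/T = 4/17 (approx. 0.2353)
Total utilization U = 3/13 + 4/17 = 103/221
Rounded to 4 decimal places: U = 0.4661
RM (Liu & Layland) bound for 2 tasks = 0.828427; compare with U = 103/221 (approx. 0.466063)
U <= bound, so schedulable by RM sufficient condition.

0.4661


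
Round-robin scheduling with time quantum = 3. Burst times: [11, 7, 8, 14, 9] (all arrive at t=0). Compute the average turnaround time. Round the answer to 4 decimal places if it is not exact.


Time quantum = 3
Execution trace:
  J1 runs 3 units, time = 3
  J2 runs 3 units, time = 6
  J3 runs 3 units, time = 9
  J4 runs 3 units, time = 12
  J5 runs 3 units, time = 15
  J1 runs 3 units, time = 18
  J2 runs 3 units, time = 21
  J3 runs 3 units, time = 24
  J4 runs 3 units, time = 27
  J5 runs 3 units, time = 30
  J1 runs 3 units, time = 33
  J2 runs 1 units, time = 34
  J3 runs 2 units, time = 36
  J4 runs 3 units, time = 39
  J5 runs 3 units, time = 42
  J1 runs 2 units, time = 44
  J4 runs 3 units, time = 47
  J4 runs 2 units, time = 49
Finish times: [44, 34, 36, 49, 42]
Average turnaround = 205/5 = 41.0

41.0


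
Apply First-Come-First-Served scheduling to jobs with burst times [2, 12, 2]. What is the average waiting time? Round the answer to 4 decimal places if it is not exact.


FCFS order (as given): [2, 12, 2]
Waiting times:
  Job 1: wait = 0
  Job 2: wait = 2
  Job 3: wait = 14
Sum of waiting times = 16
Average waiting time = 16/3 = 5.3333

5.3333


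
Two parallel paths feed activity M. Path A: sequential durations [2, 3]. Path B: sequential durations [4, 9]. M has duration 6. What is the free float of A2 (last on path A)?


ES(A2) = sum of predecessors on chain A = 2
EF(A2) = ES + duration = 2 + 3 = 5
Successor of A2 is M. ES(M) = max(sum(A), sum(B)) = max(5, 13) = 13
Free float = ES(successor) - EF(current) = 13 - 5 = 8

8


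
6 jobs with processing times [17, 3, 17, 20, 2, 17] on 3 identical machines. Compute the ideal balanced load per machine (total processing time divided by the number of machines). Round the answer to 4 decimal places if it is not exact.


Total processing time = 17 + 3 + 17 + 20 + 2 + 17 = 76
Number of machines = 3
Ideal balanced load = 76 / 3 = 25.3333

25.3333


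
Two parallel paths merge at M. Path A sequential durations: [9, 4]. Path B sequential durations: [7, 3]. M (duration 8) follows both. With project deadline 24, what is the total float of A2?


Forward pass: ES(A2) = sum of predecessors on chain A = 9
EF = ES + duration = 9 + 4 = 13
Backward pass: LF(M) = deadline = 24; LS(M) = 24 - 8 = 16
LF(A2) = LS(M) - sum(successors on chain A) = 16 - 0 = 16
LS = LF - duration = 16 - 4 = 12
Total float = LS - ES = 12 - 9 = 3

3


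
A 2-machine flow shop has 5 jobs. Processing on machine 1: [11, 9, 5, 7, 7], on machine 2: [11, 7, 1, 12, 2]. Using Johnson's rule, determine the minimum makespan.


Apply Johnson's rule:
  Group 1 (a <= b): [(4, 7, 12), (1, 11, 11)]
  Group 2 (a > b): [(2, 9, 7), (5, 7, 2), (3, 5, 1)]
Optimal job order: [4, 1, 2, 5, 3]
Schedule:
  Job 4: M1 done at 7, M2 done at 19
  Job 1: M1 done at 18, M2 done at 30
  Job 2: M1 done at 27, M2 done at 37
  Job 5: M1 done at 34, M2 done at 39
  Job 3: M1 done at 39, M2 done at 40
Makespan = 40

40


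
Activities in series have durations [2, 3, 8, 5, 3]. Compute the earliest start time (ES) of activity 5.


Activity 5 starts after activities 1 through 4 complete.
Predecessor durations: [2, 3, 8, 5]
ES = 2 + 3 + 8 + 5 = 18

18


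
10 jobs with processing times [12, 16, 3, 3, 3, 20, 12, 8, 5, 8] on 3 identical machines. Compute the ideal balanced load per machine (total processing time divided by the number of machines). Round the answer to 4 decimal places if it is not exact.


Total processing time = 12 + 16 + 3 + 3 + 3 + 20 + 12 + 8 + 5 + 8 = 90
Number of machines = 3
Ideal balanced load = 90 / 3 = 30.0

30.0


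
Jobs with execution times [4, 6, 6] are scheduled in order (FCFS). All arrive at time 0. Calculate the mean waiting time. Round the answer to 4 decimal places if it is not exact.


FCFS order (as given): [4, 6, 6]
Waiting times:
  Job 1: wait = 0
  Job 2: wait = 4
  Job 3: wait = 10
Sum of waiting times = 14
Average waiting time = 14/3 = 4.6667

4.6667


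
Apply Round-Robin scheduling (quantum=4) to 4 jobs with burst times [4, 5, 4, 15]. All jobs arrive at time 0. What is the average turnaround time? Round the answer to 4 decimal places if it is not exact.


Time quantum = 4
Execution trace:
  J1 runs 4 units, time = 4
  J2 runs 4 units, time = 8
  J3 runs 4 units, time = 12
  J4 runs 4 units, time = 16
  J2 runs 1 units, time = 17
  J4 runs 4 units, time = 21
  J4 runs 4 units, time = 25
  J4 runs 3 units, time = 28
Finish times: [4, 17, 12, 28]
Average turnaround = 61/4 = 15.25

15.25


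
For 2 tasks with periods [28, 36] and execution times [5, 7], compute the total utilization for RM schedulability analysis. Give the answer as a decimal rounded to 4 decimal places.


Compute individual utilizations (exact fractions):
  Task 1: C/T = 5/28 (approx. 0.1786)
  Task 2: C/T = 7/36 (approx. 0.1944)
Total utilization U = 5/28 + 7/36 = 47/126
Rounded to 4 decimal places: U = 0.3730
RM (Liu & Layland) bound for 2 tasks = 0.828427; compare with U = 47/126 (approx. 0.373016)
U <= bound, so schedulable by RM sufficient condition.

0.3730


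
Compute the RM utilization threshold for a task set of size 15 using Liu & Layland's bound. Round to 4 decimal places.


Compute 2^(1/15) = 1.0472941228
Subtract 1: 1.0472941228 - 1 = 0.0472941228
Multiply by n: 15 * 0.0472941228 = 0.7094118420
Round to 4 dp: 0.7094

0.7094


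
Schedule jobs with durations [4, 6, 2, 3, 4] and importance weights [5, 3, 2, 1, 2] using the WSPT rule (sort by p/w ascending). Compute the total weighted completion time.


Compute p/w ratios and sort ascending (WSPT): [(4, 5), (2, 2), (6, 3), (4, 2), (3, 1)]
Compute weighted completion times:
  Job (p=4,w=5): C=4, w*C=5*4=20
  Job (p=2,w=2): C=6, w*C=2*6=12
  Job (p=6,w=3): C=12, w*C=3*12=36
  Job (p=4,w=2): C=16, w*C=2*16=32
  Job (p=3,w=1): C=19, w*C=1*19=19
Total weighted completion time = 119

119


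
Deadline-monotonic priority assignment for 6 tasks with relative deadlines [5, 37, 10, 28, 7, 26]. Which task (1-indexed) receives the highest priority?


Sort tasks by relative deadline (ascending):
  Task 1: deadline = 5
  Task 5: deadline = 7
  Task 3: deadline = 10
  Task 6: deadline = 26
  Task 4: deadline = 28
  Task 2: deadline = 37
Priority order (highest first): [1, 5, 3, 6, 4, 2]
Highest priority task = 1

1


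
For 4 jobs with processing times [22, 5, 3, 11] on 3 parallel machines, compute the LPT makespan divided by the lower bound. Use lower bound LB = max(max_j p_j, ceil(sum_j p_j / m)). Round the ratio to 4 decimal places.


LPT order: [22, 11, 5, 3]
Machine loads after assignment: [22, 11, 8]
LPT makespan = 22
Lower bound = max(max_job, ceil(total/3)) = max(22, 14) = 22
Ratio = 22 / 22 = 1.0

1.0


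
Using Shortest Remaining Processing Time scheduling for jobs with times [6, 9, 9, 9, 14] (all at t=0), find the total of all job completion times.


Since all jobs arrive at t=0, SRPT equals SPT ordering.
SPT order: [6, 9, 9, 9, 14]
Completion times:
  Job 1: p=6, C=6
  Job 2: p=9, C=15
  Job 3: p=9, C=24
  Job 4: p=9, C=33
  Job 5: p=14, C=47
Total completion time = 6 + 15 + 24 + 33 + 47 = 125

125


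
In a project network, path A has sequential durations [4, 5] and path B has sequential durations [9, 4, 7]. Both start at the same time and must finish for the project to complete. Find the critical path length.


Path A total = 4 + 5 = 9
Path B total = 9 + 4 + 7 = 20
Critical path = longest path = max(9, 20) = 20

20


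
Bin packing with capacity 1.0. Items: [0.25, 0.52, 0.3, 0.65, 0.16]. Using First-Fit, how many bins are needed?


Place items sequentially using First-Fit:
  Item 0.25 -> new Bin 1
  Item 0.52 -> Bin 1 (now 0.77)
  Item 0.3 -> new Bin 2
  Item 0.65 -> Bin 2 (now 0.95)
  Item 0.16 -> Bin 1 (now 0.93)
Total bins used = 2

2


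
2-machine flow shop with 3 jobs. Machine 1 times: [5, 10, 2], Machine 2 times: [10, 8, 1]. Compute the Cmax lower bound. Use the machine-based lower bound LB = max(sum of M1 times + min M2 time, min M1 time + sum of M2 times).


LB1 = sum(M1 times) + min(M2 times) = 17 + 1 = 18
LB2 = min(M1 times) + sum(M2 times) = 2 + 19 = 21
Lower bound = max(LB1, LB2) = max(18, 21) = 21

21
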